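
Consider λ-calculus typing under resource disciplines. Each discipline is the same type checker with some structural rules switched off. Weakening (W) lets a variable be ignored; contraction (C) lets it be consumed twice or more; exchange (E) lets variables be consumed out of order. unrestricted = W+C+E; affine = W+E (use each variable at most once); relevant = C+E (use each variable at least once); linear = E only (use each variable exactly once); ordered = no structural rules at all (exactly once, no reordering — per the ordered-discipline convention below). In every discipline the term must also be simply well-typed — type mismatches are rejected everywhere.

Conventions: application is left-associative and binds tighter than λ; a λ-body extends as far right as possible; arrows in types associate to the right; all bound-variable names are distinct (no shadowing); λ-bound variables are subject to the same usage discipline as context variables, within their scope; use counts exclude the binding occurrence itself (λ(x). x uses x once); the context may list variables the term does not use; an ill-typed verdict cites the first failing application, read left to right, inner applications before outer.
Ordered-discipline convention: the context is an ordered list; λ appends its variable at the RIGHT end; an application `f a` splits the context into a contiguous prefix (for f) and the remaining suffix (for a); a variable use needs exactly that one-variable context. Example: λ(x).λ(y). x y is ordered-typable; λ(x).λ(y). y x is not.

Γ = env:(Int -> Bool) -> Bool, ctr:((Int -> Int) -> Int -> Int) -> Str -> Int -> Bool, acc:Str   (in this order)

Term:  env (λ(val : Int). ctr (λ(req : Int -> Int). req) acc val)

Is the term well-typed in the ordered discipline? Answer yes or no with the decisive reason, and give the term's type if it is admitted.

yes — single-use (env, ctr, acc, val, req), ordered derivation ok; term : Bool
variable uses: env: 1×, ctr: 1×, acc: 1×, val [bound]: 1×, req [bound]: 1×
use order (left to right): env, ctr, req, acc, val
typing: ✓ — Bool
all disciplines: ordered ✓ · linear ✓ · affine ✓ · relevant ✓ · unrestricted ✓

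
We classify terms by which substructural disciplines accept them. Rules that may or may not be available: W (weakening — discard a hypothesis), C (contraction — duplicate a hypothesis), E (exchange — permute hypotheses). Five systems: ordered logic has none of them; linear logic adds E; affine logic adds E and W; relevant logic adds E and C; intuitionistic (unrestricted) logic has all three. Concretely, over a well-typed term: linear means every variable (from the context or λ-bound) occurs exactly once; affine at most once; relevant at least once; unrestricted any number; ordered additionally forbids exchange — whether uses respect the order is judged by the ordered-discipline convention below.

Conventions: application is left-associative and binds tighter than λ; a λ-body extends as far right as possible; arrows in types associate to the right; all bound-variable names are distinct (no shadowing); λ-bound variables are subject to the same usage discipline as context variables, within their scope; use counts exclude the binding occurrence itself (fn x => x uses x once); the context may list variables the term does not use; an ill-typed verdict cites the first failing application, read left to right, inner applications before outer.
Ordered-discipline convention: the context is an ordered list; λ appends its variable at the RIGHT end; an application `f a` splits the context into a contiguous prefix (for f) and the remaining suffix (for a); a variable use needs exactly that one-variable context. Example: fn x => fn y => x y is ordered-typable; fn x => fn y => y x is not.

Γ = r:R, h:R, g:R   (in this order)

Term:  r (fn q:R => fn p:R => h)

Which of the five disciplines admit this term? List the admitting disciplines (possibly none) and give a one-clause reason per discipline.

admitted in: none
use counts: r ×1; h ×1; g ×0; q (λ-bound) ×0; p (λ-bound) ×0
uses in reading order: r, h
typing: ill-typed: non-function type R applied to an argument
ordered: ✗, the type mismatch rejects it
linear: ✗, not simply typable
affine: ✗, fails simple typing
relevant: ✗, a type mismatch blocks all five
unrestricted: ✗, the type mismatch rejects it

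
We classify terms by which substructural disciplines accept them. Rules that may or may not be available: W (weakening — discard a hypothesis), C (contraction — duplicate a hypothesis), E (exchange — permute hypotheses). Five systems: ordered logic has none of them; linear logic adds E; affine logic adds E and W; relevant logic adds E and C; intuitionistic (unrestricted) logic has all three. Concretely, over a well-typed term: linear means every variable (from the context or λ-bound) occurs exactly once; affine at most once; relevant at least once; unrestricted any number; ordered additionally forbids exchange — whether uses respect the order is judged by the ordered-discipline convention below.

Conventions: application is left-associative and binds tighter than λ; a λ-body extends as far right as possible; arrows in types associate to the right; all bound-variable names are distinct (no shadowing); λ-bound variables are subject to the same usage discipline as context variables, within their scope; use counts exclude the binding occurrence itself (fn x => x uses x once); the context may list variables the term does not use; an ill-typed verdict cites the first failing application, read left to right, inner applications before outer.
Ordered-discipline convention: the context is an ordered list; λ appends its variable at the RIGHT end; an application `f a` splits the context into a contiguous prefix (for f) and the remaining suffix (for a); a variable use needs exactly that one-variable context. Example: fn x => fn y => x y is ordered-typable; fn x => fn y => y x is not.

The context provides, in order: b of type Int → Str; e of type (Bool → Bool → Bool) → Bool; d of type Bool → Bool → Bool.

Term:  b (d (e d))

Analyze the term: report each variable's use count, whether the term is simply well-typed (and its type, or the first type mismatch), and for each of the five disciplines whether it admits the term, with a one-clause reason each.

use counts: b: 1; e: 1; d: 2
order of uses: b, d, e, d
typing: ill-typed: an application expects Int but receives Bool → Bool
ordered: ✗, fails simple typing
linear: ✗, a type mismatch blocks all five
affine: ✗, the type mismatch rejects it
relevant: ✗, not simply typable
unrestricted: ✗, fails simple typing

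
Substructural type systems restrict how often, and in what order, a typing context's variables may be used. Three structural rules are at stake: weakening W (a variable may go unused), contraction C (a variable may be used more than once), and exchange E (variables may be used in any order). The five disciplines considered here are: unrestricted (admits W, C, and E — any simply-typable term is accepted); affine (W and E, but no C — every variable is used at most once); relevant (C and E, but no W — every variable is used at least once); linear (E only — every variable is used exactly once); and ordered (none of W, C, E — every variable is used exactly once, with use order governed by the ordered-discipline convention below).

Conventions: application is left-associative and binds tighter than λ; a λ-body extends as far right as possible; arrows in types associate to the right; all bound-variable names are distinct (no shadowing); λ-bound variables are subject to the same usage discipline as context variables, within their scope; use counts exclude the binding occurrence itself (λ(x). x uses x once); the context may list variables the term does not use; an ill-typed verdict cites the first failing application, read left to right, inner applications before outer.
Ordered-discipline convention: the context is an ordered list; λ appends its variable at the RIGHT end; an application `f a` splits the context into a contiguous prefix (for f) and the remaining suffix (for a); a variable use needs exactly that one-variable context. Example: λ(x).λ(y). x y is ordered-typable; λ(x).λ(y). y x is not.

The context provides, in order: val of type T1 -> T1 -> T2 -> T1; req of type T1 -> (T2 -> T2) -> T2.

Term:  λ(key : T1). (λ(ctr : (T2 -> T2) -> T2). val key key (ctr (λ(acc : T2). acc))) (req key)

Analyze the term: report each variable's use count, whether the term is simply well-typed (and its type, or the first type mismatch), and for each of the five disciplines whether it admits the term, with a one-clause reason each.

usage: val: 1; req: 1; key [bound]: 3; ctr [bound]: 1; acc [bound]: 1
order of uses: val, key, key, ctr, acc, req, key
typing: ✓ — T1 -> T1
ordered: ✗ — needs contraction — key ×3
linear: ✗ — needs contraction — key ×3
affine: ✗ — needs contraction — key ×3
relevant: ✓ — none of val, req, key, ctr, acc goes unused
unrestricted: ✓ — type-checks (T1 -> T1) and nothing is barred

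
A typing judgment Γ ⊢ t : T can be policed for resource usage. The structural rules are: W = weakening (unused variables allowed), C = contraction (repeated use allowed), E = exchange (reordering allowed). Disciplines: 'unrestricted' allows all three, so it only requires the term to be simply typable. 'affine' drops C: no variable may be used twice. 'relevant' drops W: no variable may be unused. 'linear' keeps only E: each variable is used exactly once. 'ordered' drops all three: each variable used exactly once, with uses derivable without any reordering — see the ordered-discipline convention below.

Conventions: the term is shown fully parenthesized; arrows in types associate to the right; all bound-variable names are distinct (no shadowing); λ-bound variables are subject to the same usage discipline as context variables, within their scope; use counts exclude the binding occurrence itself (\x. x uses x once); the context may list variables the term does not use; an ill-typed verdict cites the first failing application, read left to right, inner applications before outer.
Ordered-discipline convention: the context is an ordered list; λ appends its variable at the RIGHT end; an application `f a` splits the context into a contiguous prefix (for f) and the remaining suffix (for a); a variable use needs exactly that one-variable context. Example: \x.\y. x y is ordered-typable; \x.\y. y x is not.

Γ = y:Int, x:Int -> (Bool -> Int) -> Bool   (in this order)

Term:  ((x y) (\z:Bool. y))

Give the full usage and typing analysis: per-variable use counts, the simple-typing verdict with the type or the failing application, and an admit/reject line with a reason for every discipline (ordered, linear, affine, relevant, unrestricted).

counts: y: 2×; x: 1×; z (bound): 0×
uses in reading order: x, y, y
typing: ✓ — Bool
ordered ✗ (uses contraction: y ×2; unused: z — weakening required)
linear ✗ (uses contraction: y ×2; unused: z — weakening required)
affine ✗ (uses contraction: y ×2)
relevant ✗ (unused: z — weakening required)
unrestricted ✓ (simply typable at Bool; W, C, E all held)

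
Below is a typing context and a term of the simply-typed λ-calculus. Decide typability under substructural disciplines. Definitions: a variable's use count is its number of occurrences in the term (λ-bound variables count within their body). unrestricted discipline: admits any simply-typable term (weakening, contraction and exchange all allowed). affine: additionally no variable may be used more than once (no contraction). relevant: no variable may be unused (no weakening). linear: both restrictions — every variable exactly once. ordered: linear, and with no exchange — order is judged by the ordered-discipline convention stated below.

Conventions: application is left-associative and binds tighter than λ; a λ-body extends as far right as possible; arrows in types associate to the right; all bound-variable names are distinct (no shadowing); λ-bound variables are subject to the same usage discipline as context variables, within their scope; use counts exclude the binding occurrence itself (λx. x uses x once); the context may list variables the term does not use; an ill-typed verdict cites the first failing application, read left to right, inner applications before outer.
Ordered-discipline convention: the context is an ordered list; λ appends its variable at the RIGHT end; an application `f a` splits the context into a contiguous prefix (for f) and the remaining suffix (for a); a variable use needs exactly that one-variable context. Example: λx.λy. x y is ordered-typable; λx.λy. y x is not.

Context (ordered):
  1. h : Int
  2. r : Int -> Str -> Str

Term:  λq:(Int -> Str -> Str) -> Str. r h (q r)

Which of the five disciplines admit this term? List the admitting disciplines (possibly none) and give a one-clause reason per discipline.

admitted by: relevant, unrestricted
counts: h: 1×; r: 2×; q (bound): 1×
uses in reading order: r, h, q, r
typing: ✓ — ((Int -> Str -> Str) -> Str) -> Str
ordered ✗ (repeated use of r ×2)
linear ✗ (repeated use of r ×2)
affine ✗ (repeated use of r ×2)
relevant ✓ (every one of h, r, q appears)
unrestricted ✓ (type-checks (((Int -> Str -> Str) -> Str) -> Str) and nothing is barred)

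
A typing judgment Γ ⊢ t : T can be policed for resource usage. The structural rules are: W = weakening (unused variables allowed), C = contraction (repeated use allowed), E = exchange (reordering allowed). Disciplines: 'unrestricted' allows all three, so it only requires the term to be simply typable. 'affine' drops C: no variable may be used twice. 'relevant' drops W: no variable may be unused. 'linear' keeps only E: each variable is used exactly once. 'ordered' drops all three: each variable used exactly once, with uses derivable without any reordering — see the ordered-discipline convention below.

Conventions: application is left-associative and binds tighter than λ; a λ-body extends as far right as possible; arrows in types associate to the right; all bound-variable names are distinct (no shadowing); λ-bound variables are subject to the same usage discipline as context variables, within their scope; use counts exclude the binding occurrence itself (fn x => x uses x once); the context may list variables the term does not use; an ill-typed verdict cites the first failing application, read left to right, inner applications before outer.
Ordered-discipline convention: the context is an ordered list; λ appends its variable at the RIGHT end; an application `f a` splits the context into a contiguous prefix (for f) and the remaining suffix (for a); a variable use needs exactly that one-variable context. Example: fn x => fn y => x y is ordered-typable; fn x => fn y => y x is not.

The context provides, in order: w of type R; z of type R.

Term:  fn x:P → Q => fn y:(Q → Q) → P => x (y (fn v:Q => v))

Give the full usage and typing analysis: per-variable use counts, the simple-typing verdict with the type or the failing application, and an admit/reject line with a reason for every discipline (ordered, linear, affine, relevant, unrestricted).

counts: w=0; z=0; x [bound]=1; y [bound]=1; v [bound]=1
left-to-right use order: x, y, v
typing: the term checks, with type (P → Q) → ((Q → Q) → P) → Q
ordered: ✗, w, z never used (weakening)
linear: ✗, w, z never used (weakening)
affine: ✓, none of w, z, x, y, v used more than once
relevant: ✗, w, z never used (weakening)
unrestricted: ✓, well-typed at (P → Q) → ((Q → Q) → P) → Q; no restrictions here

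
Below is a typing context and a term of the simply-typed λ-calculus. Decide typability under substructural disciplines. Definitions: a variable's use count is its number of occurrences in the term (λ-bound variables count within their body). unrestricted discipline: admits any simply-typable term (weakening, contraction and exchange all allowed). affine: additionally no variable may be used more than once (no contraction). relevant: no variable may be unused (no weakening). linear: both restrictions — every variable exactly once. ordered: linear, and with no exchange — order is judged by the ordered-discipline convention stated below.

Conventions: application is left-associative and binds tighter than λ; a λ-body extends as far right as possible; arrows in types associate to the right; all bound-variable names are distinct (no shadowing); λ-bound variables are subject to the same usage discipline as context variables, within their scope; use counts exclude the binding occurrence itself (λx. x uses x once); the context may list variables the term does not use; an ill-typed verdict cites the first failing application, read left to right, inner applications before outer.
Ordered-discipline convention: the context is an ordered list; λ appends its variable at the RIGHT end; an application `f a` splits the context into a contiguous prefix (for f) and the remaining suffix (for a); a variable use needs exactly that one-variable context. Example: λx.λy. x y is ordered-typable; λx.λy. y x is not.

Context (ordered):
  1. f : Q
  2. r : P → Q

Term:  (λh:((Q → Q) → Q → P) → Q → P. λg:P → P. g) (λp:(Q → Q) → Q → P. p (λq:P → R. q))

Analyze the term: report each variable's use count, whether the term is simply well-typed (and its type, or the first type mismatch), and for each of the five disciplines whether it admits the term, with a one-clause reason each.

counts: f: 0×, r: 0×, h (bound): 0×, g (bound): 1×, p (bound): 1×, q (bound): 1×
uses in reading order: g, p, q
typing: ill-typed: argument of type (P → R) → P → R where Q → Q is required
ordered: ✗, the type mismatch rejects it
linear: ✗, not simply typable
affine: ✗, fails simple typing
relevant: ✗, a type mismatch blocks all five
unrestricted: ✗, the type mismatch rejects it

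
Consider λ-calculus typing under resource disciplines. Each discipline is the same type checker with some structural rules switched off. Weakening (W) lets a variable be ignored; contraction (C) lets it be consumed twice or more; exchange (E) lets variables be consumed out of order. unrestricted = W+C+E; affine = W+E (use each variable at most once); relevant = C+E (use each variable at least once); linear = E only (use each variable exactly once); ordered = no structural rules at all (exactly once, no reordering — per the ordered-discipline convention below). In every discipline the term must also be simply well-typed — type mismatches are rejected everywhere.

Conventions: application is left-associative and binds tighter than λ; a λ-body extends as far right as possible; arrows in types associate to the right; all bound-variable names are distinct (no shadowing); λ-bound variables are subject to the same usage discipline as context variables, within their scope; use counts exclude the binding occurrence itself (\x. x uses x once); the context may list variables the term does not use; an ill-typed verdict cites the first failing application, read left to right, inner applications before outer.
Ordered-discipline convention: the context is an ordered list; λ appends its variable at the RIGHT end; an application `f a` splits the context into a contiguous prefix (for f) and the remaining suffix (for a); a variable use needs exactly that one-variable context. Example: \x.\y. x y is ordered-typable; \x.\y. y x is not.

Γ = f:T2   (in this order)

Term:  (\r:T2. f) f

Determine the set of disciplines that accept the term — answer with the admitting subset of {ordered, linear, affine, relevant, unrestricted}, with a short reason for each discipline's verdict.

admitting disciplines: unrestricted
variable uses: f: 2×, r (bound): 0×
order of uses: f, f
typing: well-typed at T2
ordered: ✗ — f ×2 used more than once (contraction); unused: r — weakening required
linear: ✗ — f ×2 used more than once (contraction); unused: r — weakening required
affine: ✗ — f ×2 used more than once (contraction)
relevant: ✗ — unused: r — weakening required
unrestricted: ✓ — well-typed at T2; no restrictions here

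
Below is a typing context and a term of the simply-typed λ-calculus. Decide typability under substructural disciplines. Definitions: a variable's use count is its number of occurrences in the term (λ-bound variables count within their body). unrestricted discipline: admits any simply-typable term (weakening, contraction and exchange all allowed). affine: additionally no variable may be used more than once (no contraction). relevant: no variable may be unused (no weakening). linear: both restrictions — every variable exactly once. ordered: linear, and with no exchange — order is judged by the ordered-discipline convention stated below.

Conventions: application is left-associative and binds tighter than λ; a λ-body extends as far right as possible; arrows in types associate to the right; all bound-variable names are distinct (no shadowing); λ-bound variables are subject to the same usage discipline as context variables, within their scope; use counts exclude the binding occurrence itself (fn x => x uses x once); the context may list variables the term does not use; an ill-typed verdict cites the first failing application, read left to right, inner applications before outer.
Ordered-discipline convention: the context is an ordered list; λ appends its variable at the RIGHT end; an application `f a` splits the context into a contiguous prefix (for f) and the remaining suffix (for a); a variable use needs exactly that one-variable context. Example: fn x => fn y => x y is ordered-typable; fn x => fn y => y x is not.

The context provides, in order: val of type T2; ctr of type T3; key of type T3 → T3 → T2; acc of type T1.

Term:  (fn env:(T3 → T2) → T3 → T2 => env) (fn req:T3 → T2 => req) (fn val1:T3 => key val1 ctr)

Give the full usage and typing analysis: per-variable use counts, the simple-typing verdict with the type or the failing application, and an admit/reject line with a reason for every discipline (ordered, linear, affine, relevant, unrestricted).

variable uses: val: 0×, ctr: 1×, key: 1×, acc: 0×, env (bound): 1×, req (bound): 1×, val1 (bound): 1×
left-to-right use order: env, req, key, val1, ctr
typing: well-typed at T3 → T2
ordered: ✗ — val, acc never used (weakening)
linear: ✗ — val, acc never used (weakening)
affine: ✓ — at most one use each (val, ctr, key, acc, env, req, val1)
relevant: ✗ — val, acc never used (weakening)
unrestricted: ✓ — well-typed at T3 → T2; no restrictions here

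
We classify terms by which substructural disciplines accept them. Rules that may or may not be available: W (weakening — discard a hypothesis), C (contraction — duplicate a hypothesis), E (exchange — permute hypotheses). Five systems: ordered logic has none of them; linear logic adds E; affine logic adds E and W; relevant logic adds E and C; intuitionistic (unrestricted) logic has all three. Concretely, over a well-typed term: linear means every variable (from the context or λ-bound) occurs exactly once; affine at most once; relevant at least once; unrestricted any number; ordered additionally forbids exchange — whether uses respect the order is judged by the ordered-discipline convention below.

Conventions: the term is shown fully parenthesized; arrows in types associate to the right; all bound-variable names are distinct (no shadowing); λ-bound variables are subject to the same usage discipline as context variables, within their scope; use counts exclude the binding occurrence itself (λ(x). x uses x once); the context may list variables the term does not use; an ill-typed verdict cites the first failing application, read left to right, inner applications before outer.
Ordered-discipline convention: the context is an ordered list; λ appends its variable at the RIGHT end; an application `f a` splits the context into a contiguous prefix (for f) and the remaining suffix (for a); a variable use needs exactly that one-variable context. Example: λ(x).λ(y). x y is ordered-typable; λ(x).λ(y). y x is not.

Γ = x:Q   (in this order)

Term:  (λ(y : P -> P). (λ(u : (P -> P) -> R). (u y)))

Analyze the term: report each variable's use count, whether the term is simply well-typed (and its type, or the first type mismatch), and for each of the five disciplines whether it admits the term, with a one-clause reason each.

variable uses: x=0, y [bound]=1, u [bound]=1
left-to-right use order: u, y
typing: the term checks, with type (P -> P) -> ((P -> P) -> R) -> R
ordered: ✗ — unused: x — weakening required
linear: ✗ — unused: x — weakening required
affine: ✓ — at most one use each (x, y, u)
relevant: ✗ — unused: x — weakening required
unrestricted: ✓ — simply typable at (P -> P) -> ((P -> P) -> R) -> R; W, C, E all held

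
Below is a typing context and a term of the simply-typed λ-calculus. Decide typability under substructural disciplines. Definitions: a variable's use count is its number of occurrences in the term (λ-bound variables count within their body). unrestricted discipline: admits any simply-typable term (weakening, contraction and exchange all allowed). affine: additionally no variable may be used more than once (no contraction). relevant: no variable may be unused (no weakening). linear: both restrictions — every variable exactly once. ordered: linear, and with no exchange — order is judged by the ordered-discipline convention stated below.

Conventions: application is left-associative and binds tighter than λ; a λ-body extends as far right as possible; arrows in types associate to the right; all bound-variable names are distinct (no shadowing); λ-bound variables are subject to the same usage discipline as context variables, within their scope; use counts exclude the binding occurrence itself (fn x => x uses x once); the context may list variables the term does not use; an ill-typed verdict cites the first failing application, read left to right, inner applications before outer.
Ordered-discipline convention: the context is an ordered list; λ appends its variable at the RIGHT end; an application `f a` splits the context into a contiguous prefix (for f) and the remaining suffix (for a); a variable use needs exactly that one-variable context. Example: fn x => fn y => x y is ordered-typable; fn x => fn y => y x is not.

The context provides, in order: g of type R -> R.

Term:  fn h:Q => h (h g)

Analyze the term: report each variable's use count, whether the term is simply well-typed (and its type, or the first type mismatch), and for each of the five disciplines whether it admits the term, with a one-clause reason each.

counts: g ×1; h (λ-bound) ×2
uses in reading order: h, h, g
typing: ill-typed: can't apply a value of type Q
ordered: ✗, a type mismatch blocks all five
linear: ✗, the type mismatch rejects it
affine: ✗, not simply typable
relevant: ✗, fails simple typing
unrestricted: ✗, a type mismatch blocks all five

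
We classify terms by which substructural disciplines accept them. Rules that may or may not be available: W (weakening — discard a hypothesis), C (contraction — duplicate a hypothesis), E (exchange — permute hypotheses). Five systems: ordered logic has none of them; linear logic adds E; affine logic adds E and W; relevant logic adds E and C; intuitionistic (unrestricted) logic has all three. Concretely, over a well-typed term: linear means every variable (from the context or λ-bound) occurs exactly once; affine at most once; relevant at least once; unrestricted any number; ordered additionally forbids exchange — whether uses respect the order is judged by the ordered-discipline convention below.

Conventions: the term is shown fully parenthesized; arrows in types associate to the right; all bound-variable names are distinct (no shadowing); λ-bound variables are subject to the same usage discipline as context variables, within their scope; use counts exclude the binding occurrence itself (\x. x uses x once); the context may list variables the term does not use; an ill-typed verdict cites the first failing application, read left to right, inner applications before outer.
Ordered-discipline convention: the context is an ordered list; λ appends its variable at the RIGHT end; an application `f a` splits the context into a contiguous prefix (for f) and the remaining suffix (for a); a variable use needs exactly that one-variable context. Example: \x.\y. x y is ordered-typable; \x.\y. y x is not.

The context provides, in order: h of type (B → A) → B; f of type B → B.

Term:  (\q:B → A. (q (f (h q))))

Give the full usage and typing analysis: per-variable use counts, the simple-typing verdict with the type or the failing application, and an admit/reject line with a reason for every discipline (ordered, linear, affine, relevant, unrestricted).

usage: h: 1×, f: 1×, q (λ-bound): 2×
uses in reading order: q, f, h, q
typing: the term checks, with type (B → A) → A
ordered ✗ (needs contraction — q ×2)
linear ✗ (needs contraction — q ×2)
affine ✗ (needs contraction — q ×2)
relevant ✓ (h, f, q: all used, weakening unneeded)
unrestricted ✓ (simply typable at (B → A) → A; W, C, E all held)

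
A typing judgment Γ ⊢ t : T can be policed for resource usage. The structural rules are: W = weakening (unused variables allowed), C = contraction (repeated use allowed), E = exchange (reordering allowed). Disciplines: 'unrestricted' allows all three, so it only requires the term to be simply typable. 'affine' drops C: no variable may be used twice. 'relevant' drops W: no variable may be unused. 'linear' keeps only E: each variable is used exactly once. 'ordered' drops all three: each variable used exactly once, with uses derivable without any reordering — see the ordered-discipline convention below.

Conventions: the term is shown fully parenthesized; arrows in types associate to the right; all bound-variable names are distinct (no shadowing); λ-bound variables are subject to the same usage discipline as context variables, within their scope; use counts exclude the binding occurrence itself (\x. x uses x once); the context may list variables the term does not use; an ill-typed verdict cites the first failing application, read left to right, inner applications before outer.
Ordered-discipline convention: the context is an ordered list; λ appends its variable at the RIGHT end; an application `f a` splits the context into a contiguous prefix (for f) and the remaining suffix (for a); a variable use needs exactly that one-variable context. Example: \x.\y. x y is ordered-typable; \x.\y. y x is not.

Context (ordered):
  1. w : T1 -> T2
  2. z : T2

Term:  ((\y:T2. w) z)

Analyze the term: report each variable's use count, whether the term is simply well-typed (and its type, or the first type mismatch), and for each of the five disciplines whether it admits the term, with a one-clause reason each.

variable uses: w ×1; z ×1; y (λ-bound) ×0
left-to-right use order: w, z
typing: ✓ — T1 -> T2
ordered: ✗ — y never used (weakening)
linear: ✗ — y never used (weakening)
affine: ✓ — no duplicate uses among w, z, y
relevant: ✗ — y never used (weakening)
unrestricted: ✓ — well-typed at T1 -> T2; no restrictions here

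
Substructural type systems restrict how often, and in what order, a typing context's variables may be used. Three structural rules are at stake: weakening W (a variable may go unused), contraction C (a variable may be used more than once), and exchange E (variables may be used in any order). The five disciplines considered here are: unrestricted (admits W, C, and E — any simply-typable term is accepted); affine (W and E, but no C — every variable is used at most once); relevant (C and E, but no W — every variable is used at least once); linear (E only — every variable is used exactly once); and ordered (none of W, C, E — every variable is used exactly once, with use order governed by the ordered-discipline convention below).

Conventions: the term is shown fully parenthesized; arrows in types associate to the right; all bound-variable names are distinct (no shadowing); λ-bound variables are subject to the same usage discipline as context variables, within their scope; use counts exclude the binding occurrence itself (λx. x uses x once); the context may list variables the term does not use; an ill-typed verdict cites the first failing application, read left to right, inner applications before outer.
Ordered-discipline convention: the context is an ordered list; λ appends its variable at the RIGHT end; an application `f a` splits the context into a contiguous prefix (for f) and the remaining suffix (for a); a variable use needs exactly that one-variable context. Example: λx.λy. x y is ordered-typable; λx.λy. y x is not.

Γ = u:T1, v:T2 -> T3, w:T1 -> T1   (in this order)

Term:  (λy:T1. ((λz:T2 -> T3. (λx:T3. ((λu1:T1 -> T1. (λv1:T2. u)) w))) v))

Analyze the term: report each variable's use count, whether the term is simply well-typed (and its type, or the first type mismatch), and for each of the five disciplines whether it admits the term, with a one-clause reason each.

variable uses: u=1; v=1; w=1; y [bound]=0; z [bound]=0; x [bound]=0; u1 [bound]=0; v1 [bound]=0
use order (left to right): u, w, v
typing: well-typed — term : T1 -> T3 -> T2 -> T1
ordered ✗ (y, z, x, u1, v1 left unused)
linear ✗ (y, z, x, u1, v1 left unused)
affine ✓ (no duplicate uses among u, v, w, y, z, x, u1, v1)
relevant ✗ (y, z, x, u1, v1 left unused)
unrestricted ✓ (simply typable at T1 -> T3 -> T2 -> T1; W, C, E all held)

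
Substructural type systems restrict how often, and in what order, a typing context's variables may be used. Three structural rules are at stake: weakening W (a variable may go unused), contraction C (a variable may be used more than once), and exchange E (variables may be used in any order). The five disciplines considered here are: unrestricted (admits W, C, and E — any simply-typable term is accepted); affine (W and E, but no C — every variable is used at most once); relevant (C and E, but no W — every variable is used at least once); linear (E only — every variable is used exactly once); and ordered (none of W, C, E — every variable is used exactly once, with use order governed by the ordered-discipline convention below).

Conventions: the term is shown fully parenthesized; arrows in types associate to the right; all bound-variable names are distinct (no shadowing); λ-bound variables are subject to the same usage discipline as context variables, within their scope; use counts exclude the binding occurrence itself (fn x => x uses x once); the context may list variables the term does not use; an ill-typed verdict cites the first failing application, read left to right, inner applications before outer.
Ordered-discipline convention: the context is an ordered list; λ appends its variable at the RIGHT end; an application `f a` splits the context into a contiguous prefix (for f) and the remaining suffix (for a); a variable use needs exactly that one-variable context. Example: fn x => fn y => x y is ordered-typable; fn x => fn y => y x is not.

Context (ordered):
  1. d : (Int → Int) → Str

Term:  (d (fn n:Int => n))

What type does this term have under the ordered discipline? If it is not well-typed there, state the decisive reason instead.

term : Str
use counts: d: 1, n [bound]: 1
left-to-right use order: d, n
typing: the term checks, with type Str
across the five disciplines: ordered ✓ · linear ✓ · affine ✓ · relevant ✓ · unrestricted ✓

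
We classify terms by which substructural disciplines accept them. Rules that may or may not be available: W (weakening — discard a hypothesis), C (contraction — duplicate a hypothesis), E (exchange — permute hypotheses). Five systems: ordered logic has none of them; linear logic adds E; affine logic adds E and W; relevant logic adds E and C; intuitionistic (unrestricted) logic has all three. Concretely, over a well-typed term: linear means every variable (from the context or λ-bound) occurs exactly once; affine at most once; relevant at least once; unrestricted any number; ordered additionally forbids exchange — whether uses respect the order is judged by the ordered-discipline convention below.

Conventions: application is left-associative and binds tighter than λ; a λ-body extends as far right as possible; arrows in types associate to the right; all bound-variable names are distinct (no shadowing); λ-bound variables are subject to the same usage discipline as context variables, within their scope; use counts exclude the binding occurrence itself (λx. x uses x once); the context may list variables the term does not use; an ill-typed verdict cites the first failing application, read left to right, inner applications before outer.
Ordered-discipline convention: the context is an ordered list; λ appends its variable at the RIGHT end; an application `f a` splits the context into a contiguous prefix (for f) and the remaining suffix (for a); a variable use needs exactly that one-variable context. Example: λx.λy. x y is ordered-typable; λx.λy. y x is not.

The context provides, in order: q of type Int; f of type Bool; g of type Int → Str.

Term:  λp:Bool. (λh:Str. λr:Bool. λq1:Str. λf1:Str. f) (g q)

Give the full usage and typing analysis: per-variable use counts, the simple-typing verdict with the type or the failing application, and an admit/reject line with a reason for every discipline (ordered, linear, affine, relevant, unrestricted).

usage: q: 1; f: 1; g: 1; p (bound): 0; h (bound): 0; r (bound): 0; q1 (bound): 0; f1 (bound): 0
left-to-right use order: f, g, q
typing: well-typed at Bool → Bool → Str → Str → Bool
ordered ✗ (p, h, r, q1, f1 never used (weakening))
linear ✗ (p, h, r, q1, f1 never used (weakening))
affine ✓ (no duplicate uses among q, f, g, p, h, r, q1, f1)
relevant ✗ (p, h, r, q1, f1 never used (weakening))
unrestricted ✓ (simply typable at Bool → Bool → Str → Str → Bool; W, C, E all held)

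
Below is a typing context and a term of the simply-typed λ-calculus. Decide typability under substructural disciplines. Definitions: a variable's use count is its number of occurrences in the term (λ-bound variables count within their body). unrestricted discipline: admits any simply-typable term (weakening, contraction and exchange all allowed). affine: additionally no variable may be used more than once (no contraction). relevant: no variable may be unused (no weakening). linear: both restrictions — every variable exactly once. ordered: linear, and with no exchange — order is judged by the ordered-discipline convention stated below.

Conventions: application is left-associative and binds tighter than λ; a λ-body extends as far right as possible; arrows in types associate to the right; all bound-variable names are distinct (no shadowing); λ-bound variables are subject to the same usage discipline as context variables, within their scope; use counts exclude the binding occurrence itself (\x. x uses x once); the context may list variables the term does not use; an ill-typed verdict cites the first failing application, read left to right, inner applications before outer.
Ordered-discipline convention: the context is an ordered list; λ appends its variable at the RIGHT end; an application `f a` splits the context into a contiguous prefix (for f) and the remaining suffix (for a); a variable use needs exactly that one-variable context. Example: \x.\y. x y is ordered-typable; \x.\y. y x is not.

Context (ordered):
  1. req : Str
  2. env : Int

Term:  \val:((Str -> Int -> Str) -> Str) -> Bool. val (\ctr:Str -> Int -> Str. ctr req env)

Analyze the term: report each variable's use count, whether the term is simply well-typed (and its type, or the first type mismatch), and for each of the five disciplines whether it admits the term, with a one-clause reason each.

use counts: req=1; env=1; val (bound)=1; ctr (bound)=1
order of uses: val, ctr, req, env
typing: well-typed — term : (((Str -> Int -> Str) -> Str) -> Bool) -> Bool
ordered: ✗, use order val, ctr, req, env needs exchange
linear: ✓, single use per variable (req, env, val, ctr)
affine: ✓, none of req, env, val, ctr used more than once
relevant: ✓, req, env, val, ctr: all used, weakening unneeded
unrestricted: ✓, typability at (((Str -> Int -> Str) -> Str) -> Bool) -> Bool is all that's needed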